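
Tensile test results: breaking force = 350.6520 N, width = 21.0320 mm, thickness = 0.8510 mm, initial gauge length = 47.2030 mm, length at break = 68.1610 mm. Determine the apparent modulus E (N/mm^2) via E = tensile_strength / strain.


TS = F / (w * t) = 350.6520 / (21.0320 * 0.8510) = 19.5914 N/mm^2
strain = (Lf - L0) / L0 = (68.1610 - 47.2030) / 47.2030 = 0.4440
E = TS / strain = 19.5914 / 0.4440 = 44.1251 N/mm^2


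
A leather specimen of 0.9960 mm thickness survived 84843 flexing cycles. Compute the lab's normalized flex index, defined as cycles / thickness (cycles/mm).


Formula: Index = cycles / thickness
Substituting: Index = 84843 / 0.9960
Result: 85183.7349 cycles/mm


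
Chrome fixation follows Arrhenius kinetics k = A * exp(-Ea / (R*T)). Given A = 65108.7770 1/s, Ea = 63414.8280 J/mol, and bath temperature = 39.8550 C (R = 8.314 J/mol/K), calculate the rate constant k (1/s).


T_K = T_C + 273.15 = 39.8550 + 273.15 = 313.0050 K
exponent = -Ea / (R * T_K) = -63414.8280 / (8.314 * 313.0050) = -24.3685
k = A * exp(exponent) = 65108.7770 * exp(-24.3685) = 1.7003e-06 1/s


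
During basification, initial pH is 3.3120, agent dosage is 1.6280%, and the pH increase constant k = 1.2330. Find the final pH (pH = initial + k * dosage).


Formula: pH_final = pH_initial + k * base_pct
Substituting: pH_final = 3.3120 + 1.2330 * 1.6280
Result: 5.3193


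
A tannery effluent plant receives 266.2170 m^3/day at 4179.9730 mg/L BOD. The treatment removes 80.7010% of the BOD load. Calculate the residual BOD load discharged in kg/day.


Load_in = volume * conc / 1000 = 266.2170 * 4179.9730 / 1000 = 1112.7799 kg/day
Removed = Load_in * eff / 100 = 1112.7799 * 80.7010 / 100 = 898.0245 kg/day
Load_out = Load_in - Removed = 1112.7799 - 898.0245 = 214.7554 kg/day


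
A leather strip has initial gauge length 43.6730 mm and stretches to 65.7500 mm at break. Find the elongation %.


Formula: Elongation = (Lf - L0) / L0 * 100
Substituting: Elongation = (65.7500 - 43.6730) / 43.6730 * 100
Result: 50.5507 %


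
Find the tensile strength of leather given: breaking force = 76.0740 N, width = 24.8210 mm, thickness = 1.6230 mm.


Formula: TS = force / (width * thickness)
Substituting: TS = 76.0740 / (24.8210 * 1.6230)
Result: 1.8884 N/mm^2


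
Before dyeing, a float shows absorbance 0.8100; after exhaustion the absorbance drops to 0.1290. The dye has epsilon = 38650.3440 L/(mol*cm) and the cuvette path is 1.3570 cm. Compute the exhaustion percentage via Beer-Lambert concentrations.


c_initial = A_i / (epsilon * l) = 0.8100 / (38650.3440 * 1.3570) = 1.5444e-05 mol/L
c_final = A_f / (epsilon * l) = 0.1290 / (38650.3440 * 1.3570) = 2.4596e-06 mol/L
Exhaustion = (c_initial - c_final) / c_initial * 100 = (1.5444e-05 - 2.4596e-06) / 1.5444e-05 * 100 = 84.0741 %


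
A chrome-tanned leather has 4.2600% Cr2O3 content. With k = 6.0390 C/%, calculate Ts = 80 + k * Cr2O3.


Formula: Ts = 80 + k * Cr2O3
Substituting: Ts = 80 + 6.0390 * 4.2600
Result: 105.7261 C


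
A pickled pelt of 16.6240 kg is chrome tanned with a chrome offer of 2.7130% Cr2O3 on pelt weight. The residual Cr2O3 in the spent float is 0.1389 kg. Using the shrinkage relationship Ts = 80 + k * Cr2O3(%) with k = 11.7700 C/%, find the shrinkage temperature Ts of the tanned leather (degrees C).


Offered = pelt * offer_pct / 100 = 16.6240 * 2.7130 / 100 = 0.4510 kg
Uptake = offered - residual = 0.4510 - 0.1389 = 0.3121 kg
Cr2O3% on pelt = uptake / pelt * 100 = 0.3121 / 16.6240 * 100 = 1.8775 %
Ts = 80 + k * Cr2O3% = 80 + 11.7700 * 1.8775 = 102.0977 C


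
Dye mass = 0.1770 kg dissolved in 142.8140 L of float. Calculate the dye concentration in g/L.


Formula: Conc = dye_mass(kg) / volume(L) * 1000
Substituting: Conc = 0.1770 / 142.8140 * 1000
Result: 1.2394 g/L


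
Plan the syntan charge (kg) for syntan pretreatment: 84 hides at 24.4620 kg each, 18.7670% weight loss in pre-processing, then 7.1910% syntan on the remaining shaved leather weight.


Total_raw = N * avg_wt = 84 * 24.4620 = 2054.8080 kg
Substrate = Total_raw * (1 - loss/100) = 2054.8080 * (1 - 18.7670/100) = 1669.1822 kg
Syntan = Substrate * pct / 100 = 1669.1822 * 7.1910 / 100 = 120.0309 kg


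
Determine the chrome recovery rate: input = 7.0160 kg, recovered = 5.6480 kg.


Formula: Recovery = recovered / input * 100
Substituting: Recovery = 5.6480 / 7.0160 * 100
Result: 80.5017 %


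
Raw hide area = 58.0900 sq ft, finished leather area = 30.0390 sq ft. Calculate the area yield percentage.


Formula: Yield = finished / raw * 100
Substituting: Yield = 30.0390 / 58.0900 * 100
Result: 51.7111 %


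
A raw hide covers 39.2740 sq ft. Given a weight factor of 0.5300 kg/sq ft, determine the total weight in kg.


Formula: Weight = area * weight_per_sqft
Substituting: Weight = 39.2740 * 0.5300
Result: 20.8152 kg


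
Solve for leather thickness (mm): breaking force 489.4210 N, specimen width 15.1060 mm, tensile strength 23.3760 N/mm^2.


Formula: t = F / (TS * w)
Substituting: t = 489.4210 / (23.3760 * 15.1060)
Result: 1.3860 mm


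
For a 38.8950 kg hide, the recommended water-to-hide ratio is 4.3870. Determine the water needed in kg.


Formula: Water = hide_weight * ratio
Substituting: Water = 38.8950 * 4.3870
Result: 170.6324 kg


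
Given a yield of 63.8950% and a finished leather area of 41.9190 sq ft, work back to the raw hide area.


Formula: raw = finished * 100 / yield
Substituting: raw = 41.9190 * 100 / 63.8950
Result: 65.6061 sq ft


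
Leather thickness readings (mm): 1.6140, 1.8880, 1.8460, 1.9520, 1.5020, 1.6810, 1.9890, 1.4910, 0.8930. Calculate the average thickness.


Formula: Average = sum / n
Substituting: Average = 14.8560 / 9
Result: 1.6507 mm


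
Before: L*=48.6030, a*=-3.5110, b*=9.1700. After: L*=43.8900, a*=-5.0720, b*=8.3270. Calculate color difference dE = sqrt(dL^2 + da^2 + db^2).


dL = -4.7130, da = -1.5610, db = -0.8430
dE = sqrt((-4.7130)^2 + (-1.5610)^2 + (-0.8430)^2) = 5.0358


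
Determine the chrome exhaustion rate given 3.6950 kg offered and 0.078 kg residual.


Formula: Uptake = (offered - residual) / offered * 100
Substituting: Uptake = (3.6950 - 0.078) / 3.6950 * 100
Result: 97.8890 %


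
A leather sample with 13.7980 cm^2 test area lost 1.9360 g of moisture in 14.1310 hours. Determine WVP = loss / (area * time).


Formula: WVP = loss / (area * time)
Substituting: WVP = 1.9360 / (13.7980 * 14.1310)
Result: 0.00992925 g/(cm^2*hr)


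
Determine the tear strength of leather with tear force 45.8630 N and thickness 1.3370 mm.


Formula: Tear strength = force / thickness
Substituting: Tear strength = 45.8630 / 1.3370
Result: 34.3029 N/mm


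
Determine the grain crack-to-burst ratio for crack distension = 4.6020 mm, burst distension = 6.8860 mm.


Formula: Ratio = crack / burst
Substituting: Ratio = 4.6020 / 6.8860
Result: 0.6683


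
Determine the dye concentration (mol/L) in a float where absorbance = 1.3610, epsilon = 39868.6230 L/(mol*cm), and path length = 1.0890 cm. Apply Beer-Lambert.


Formula: c = A / (epsilon * l)
Substituting: c = 1.3610 / (39868.6230 * 1.0890)
Result: 3.1347e-05 mol/L


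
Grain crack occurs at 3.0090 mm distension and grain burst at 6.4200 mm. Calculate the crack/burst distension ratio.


Formula: Ratio = crack / burst
Substituting: Ratio = 3.0090 / 6.4200
Result: 0.4687


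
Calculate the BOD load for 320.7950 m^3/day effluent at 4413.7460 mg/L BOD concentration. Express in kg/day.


Formula: BOD_load = volume * conc / 1000
Substituting: BOD_load = 320.7950 * 4413.7460 / 1000
Result: 1415.9076 kg/day


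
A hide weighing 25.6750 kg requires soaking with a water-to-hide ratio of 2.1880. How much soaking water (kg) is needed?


Formula: Water = hide_weight * ratio
Substituting: Water = 25.6750 * 2.1880
Result: 56.1769 kg


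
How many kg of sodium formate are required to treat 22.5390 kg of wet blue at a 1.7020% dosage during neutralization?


Formula: Neutralizer = substrate * pct / 100
Substituting: Neutralizer = 22.5390 * 1.7020 / 100
Result: 0.3836 kg


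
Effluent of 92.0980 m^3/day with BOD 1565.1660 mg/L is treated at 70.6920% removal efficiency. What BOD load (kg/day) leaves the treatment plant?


Load_in = volume * conc / 1000 = 92.0980 * 1565.1660 / 1000 = 144.1487 kg/day
Removed = Load_in * eff / 100 = 144.1487 * 70.6920 / 100 = 101.9016 kg/day
Load_out = Load_in - Removed = 144.1487 - 101.9016 = 42.2471 kg/day


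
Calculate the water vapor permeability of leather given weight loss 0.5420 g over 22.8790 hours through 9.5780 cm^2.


Formula: WVP = loss / (area * time)
Substituting: WVP = 0.5420 / (9.5780 * 22.8790)
Result: 0.00247336 g/(cm^2*hr)


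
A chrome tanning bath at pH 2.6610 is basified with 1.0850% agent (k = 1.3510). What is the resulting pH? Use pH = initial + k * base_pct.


Formula: pH_final = pH_initial + k * base_pct
Substituting: pH_final = 2.6610 + 1.3510 * 1.0850
Result: 4.1268


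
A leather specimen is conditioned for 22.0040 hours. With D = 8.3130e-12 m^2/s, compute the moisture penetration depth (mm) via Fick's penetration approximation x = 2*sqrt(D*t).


t = 22.0040 hr * 3600 = 79214.4000 s
D * t = 8.3130e-12 * 79214.4000 = 6.5851e-07
x = 2 * sqrt(D*t) = 2 * sqrt(6.5851e-07) = 0.00162297 m = 1.6230 mm


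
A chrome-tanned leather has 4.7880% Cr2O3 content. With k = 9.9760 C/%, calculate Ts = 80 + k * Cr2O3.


Formula: Ts = 80 + k * Cr2O3
Substituting: Ts = 80 + 9.9760 * 4.7880
Result: 127.7651 C


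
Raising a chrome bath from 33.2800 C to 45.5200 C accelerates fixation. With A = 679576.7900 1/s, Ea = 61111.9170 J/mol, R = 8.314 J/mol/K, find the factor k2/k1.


T1 = 33.2800 + 273.15 = 306.4300 K; T2 = 45.5200 + 273.15 = 318.6700 K
k1 = A * exp(-Ea/(R*T1)) = 679576.7900 * exp(-61111.9170/(8.314*306.4300)) = 2.5978e-05 1/s
k2 = A * exp(-Ea/(R*T2)) = 679576.7900 * exp(-61111.9170/(8.314*318.6700)) = 6.5275e-05 1/s
k2/k1 = 6.5275e-05 / 2.5978e-05 = 2.5127


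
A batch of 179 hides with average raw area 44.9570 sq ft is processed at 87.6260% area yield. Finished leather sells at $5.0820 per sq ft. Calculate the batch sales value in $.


Raw_total = N * avg_area = 179 * 44.9570 = 8047.3030 sq ft
Finished = Raw_total * yield / 100 = 8047.3030 * 87.6260 / 100 = 7051.5297 sq ft
Value = Finished * price = 7051.5297 * 5.0820 = 35835.8741 $


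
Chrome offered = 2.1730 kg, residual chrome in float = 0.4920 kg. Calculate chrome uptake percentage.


Formula: Uptake = (offered - residual) / offered * 100
Substituting: Uptake = (2.1730 - 0.4920) / 2.1730 * 100
Result: 77.3585 %


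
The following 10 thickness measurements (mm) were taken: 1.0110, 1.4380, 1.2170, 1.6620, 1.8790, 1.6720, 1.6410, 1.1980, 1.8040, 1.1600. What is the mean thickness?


Formula: Average = sum / n
Substituting: Average = 14.6820 / 10
Result: 1.4682 mm


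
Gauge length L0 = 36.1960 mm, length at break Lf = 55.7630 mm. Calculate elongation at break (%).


Formula: Elongation = (Lf - L0) / L0 * 100
Substituting: Elongation = (55.7630 - 36.1960) / 36.1960 * 100
Result: 54.0585 %


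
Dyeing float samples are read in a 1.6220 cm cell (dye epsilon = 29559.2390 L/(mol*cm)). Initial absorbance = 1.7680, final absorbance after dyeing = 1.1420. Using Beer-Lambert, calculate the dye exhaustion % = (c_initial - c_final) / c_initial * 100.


c_initial = A_i / (epsilon * l) = 1.7680 / (29559.2390 * 1.6220) = 3.6876e-05 mol/L
c_final = A_f / (epsilon * l) = 1.1420 / (29559.2390 * 1.6220) = 2.3819e-05 mol/L
Exhaustion = (c_initial - c_final) / c_initial * 100 = (3.6876e-05 - 2.3819e-05) / 3.6876e-05 * 100 = 35.4072 %


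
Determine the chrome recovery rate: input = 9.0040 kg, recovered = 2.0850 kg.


Formula: Recovery = recovered / input * 100
Substituting: Recovery = 2.0850 / 9.0040 * 100
Result: 23.1564 %


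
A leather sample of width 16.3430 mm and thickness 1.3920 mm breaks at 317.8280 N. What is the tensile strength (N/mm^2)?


Formula: TS = force / (width * thickness)
Substituting: TS = 317.8280 / (16.3430 * 1.3920)
Result: 13.9708 N/mm^2


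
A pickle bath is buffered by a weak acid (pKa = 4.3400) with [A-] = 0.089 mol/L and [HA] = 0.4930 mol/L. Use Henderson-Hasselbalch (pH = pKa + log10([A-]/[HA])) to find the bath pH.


ratio = [A-] / [HA] = 0.089 / 0.4930 = 0.1805
log10(ratio) = -0.7435
pH = pKa + log10(ratio) = 4.3400 - 0.7435 = 3.5965


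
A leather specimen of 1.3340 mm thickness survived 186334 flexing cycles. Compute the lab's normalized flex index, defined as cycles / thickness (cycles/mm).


Formula: Index = cycles / thickness
Substituting: Index = 186334 / 1.3340
Result: 139680.6597 cycles/mm


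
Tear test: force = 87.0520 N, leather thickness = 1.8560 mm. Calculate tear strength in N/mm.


Formula: Tear strength = force / thickness
Substituting: Tear strength = 87.0520 / 1.8560
Result: 46.9030 N/mm


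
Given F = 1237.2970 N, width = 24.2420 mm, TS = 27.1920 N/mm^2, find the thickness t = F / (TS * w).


Formula: t = F / (TS * w)
Substituting: t = 1237.2970 / (27.1920 * 24.2420)
Result: 1.8770 mm


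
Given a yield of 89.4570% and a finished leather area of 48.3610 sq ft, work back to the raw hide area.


Formula: raw = finished * 100 / yield
Substituting: raw = 48.3610 * 100 / 89.4570
Result: 54.0606 sq ft


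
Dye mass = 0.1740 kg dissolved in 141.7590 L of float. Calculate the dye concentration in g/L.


Formula: Conc = dye_mass(kg) / volume(L) * 1000
Substituting: Conc = 0.1740 / 141.7590 * 1000
Result: 1.2274 g/L


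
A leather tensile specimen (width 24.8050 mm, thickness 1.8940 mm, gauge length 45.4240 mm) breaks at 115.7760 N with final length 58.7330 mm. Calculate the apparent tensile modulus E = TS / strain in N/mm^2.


TS = F / (w * t) = 115.7760 / (24.8050 * 1.8940) = 2.4643 N/mm^2
strain = (Lf - L0) / L0 = (58.7330 - 45.4240) / 45.4240 = 0.2930
E = TS / strain = 2.4643 / 0.2930 = 8.4108 N/mm^2


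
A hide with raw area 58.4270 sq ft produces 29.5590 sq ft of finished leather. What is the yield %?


Formula: Yield = finished / raw * 100
Substituting: Yield = 29.5590 / 58.4270 * 100
Result: 50.5913 %


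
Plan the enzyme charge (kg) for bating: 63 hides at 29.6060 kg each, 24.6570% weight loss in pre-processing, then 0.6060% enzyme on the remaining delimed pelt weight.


Total_raw = N * avg_wt = 63 * 29.6060 = 1865.1780 kg
Substrate = Total_raw * (1 - loss/100) = 1865.1780 * (1 - 24.6570/100) = 1405.2811 kg
Enzyme = Substrate * pct / 100 = 1405.2811 * 0.6060 / 100 = 8.5160 kg


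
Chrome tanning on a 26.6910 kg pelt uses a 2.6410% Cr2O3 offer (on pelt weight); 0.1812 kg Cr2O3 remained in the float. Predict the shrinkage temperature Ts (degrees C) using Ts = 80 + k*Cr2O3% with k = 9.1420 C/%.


Offered = pelt * offer_pct / 100 = 26.6910 * 2.6410 / 100 = 0.7049 kg
Uptake = offered - residual = 0.7049 - 0.1812 = 0.5237 kg
Cr2O3% on pelt = uptake / pelt * 100 = 0.5237 / 26.6910 * 100 = 1.9621 %
Ts = 80 + k * Cr2O3% = 80 + 9.1420 * 1.9621 = 97.9377 C


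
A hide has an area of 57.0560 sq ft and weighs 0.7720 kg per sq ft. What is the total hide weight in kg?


Formula: Weight = area * weight_per_sqft
Substituting: Weight = 57.0560 * 0.7720
Result: 44.0472 kg


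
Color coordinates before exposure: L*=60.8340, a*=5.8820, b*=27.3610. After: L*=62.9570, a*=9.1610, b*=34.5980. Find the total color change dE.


dL = 2.1230, da = 3.2790, db = 7.2370
dE = sqrt(2.1230^2 + 3.2790^2 + 7.2370^2) = 8.2239


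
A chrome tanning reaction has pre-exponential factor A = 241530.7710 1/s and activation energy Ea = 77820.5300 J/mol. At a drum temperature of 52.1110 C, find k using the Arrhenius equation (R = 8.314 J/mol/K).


T_K = T_C + 273.15 = 52.1110 + 273.15 = 325.2610 K
exponent = -Ea / (R * T_K) = -77820.5300 / (8.314 * 325.2610) = -28.7774
k = A * exp(exponent) = 241530.7710 * exp(-28.7774) = 7.6752e-08 1/s


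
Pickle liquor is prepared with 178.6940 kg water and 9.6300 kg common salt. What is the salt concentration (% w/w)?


Formula: Conc = salt / (water + salt) * 100
Substituting: Conc = 9.6300 / (178.6940 + 9.6300) * 100
Result: 5.1135 %


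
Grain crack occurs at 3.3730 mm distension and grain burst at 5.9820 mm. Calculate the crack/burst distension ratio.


Formula: Ratio = crack / burst
Substituting: Ratio = 3.3730 / 5.9820
Result: 0.5639


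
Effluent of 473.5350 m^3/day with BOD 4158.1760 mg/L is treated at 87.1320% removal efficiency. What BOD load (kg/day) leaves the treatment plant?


Load_in = volume * conc / 1000 = 473.5350 * 4158.1760 / 1000 = 1969.0419 kg/day
Removed = Load_in * eff / 100 = 1969.0419 * 87.1320 / 100 = 1715.6656 kg/day
Load_out = Load_in - Removed = 1969.0419 - 1715.6656 = 253.3763 kg/day


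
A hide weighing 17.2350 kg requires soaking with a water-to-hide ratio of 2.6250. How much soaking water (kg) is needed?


Formula: Water = hide_weight * ratio
Substituting: Water = 17.2350 * 2.6250
Result: 45.2419 kg


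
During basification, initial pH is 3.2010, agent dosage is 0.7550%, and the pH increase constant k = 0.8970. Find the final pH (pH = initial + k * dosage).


Formula: pH_final = pH_initial + k * base_pct
Substituting: pH_final = 3.2010 + 0.8970 * 0.7550
Result: 3.8782


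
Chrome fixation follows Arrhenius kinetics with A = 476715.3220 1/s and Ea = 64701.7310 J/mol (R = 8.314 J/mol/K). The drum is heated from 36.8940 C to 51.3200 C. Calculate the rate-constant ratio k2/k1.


T1 = 36.8940 + 273.15 = 310.0440 K; T2 = 51.3200 + 273.15 = 324.4700 K
k1 = A * exp(-Ea/(R*T1)) = 476715.3220 * exp(-64701.7310/(8.314*310.0440)) = 5.9875e-06 1/s
k2 = A * exp(-Ea/(R*T2)) = 476715.3220 * exp(-64701.7310/(8.314*324.4700)) = 1.8277e-05 1/s
k2/k1 = 1.8277e-05 / 5.9875e-06 = 3.0525


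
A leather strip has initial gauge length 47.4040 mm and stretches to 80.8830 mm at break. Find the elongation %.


Formula: Elongation = (Lf - L0) / L0 * 100
Substituting: Elongation = (80.8830 - 47.4040) / 47.4040 * 100
Result: 70.6248 %


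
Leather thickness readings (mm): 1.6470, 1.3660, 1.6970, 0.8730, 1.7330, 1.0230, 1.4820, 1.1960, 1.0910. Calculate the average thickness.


Formula: Average = sum / n
Substituting: Average = 12.1080 / 9
Result: 1.3453 mm


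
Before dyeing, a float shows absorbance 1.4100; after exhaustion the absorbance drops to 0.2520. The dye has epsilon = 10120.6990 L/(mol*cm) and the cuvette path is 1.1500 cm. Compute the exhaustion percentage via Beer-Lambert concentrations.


c_initial = A_i / (epsilon * l) = 1.4100 / (10120.6990 * 1.1500) = 1.2115e-04 mol/L
c_final = A_f / (epsilon * l) = 0.2520 / (10120.6990 * 1.1500) = 2.1652e-05 mol/L
Exhaustion = (c_initial - c_final) / c_initial * 100 = (1.2115e-04 - 2.1652e-05) / 1.2115e-04 * 100 = 82.1277 %


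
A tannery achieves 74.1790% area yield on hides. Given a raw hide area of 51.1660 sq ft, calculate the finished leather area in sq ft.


Formula: finished = raw * yield / 100
Substituting: finished = 51.1660 * 74.1790 / 100
Result: 37.9544 sq ft


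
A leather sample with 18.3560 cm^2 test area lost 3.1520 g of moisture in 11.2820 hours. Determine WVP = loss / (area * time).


Formula: WVP = loss / (area * time)
Substituting: WVP = 3.1520 / (18.3560 * 11.2820)
Result: 0.0152203 g/(cm^2*hr)


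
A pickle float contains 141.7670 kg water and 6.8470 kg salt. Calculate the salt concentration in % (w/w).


Formula: Conc = salt / (water + salt) * 100
Substituting: Conc = 6.8470 / (141.7670 + 6.8470) * 100
Result: 4.6072 %


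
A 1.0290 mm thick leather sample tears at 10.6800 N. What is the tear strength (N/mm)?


Formula: Tear strength = force / thickness
Substituting: Tear strength = 10.6800 / 1.0290
Result: 10.3790 N/mm


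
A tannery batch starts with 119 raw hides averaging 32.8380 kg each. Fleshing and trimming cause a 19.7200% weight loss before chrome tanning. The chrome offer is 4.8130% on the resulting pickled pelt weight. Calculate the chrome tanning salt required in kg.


Total_raw = N * avg_wt = 119 * 32.8380 = 3907.7220 kg
Substrate = Total_raw * (1 - loss/100) = 3907.7220 * (1 - 19.7200/100) = 3137.1192 kg
Chrome = Substrate * pct / 100 = 3137.1192 * 4.8130 / 100 = 150.9895 kg


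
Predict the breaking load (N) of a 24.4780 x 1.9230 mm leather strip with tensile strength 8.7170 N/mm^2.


Formula: F = TS * w * t
Substituting: F = 8.7170 * 24.4780 * 1.9230
Result: 410.3196 N


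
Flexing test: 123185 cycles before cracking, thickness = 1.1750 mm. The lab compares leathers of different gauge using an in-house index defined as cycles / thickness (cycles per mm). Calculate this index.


Formula: Index = cycles / thickness
Substituting: Index = 123185 / 1.1750
Result: 104838.2979 cycles/mm


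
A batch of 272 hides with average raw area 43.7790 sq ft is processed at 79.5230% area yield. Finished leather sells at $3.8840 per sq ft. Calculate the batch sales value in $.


Raw_total = N * avg_area = 272 * 43.7790 = 11907.8880 sq ft
Finished = Raw_total * yield / 100 = 11907.8880 * 79.5230 / 100 = 9469.5098 sq ft
Value = Finished * price = 9469.5098 * 3.8840 = 36779.5760 $


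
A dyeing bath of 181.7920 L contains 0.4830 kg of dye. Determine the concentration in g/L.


Formula: Conc = dye_mass(kg) / volume(L) * 1000
Substituting: Conc = 0.4830 / 181.7920 * 1000
Result: 2.6569 g/L


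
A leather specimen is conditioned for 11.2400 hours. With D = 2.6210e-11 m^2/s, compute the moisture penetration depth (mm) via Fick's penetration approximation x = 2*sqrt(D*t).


t = 11.2400 hr * 3600 = 40464.0000 s
D * t = 2.6210e-11 * 40464.0000 = 1.0606e-06
x = 2 * sqrt(D*t) = 2 * sqrt(1.0606e-06) = 0.00205967 m = 2.0597 mm


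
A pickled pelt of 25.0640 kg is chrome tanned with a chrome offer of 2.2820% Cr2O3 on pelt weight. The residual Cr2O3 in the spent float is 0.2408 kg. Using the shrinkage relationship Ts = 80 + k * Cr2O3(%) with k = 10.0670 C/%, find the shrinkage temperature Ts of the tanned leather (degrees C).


Offered = pelt * offer_pct / 100 = 25.0640 * 2.2820 / 100 = 0.5720 kg
Uptake = offered - residual = 0.5720 - 0.2408 = 0.3312 kg
Cr2O3% on pelt = uptake / pelt * 100 = 0.3312 / 25.0640 * 100 = 1.3213 %
Ts = 80 + k * Cr2O3% = 80 + 10.0670 * 1.3213 = 93.3011 C


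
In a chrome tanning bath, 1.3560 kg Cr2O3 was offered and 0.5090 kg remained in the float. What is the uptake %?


Formula: Uptake = (offered - residual) / offered * 100
Substituting: Uptake = (1.3560 - 0.5090) / 1.3560 * 100
Result: 62.4631 %


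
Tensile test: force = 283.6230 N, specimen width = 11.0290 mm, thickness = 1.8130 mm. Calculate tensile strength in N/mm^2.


Formula: TS = force / (width * thickness)
Substituting: TS = 283.6230 / (11.0290 * 1.8130)
Result: 14.1843 N/mm^2


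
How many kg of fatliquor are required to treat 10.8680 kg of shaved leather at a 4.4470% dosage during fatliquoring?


Formula: Fat = substrate * pct / 100
Substituting: Fat = 10.8680 * 4.4470 / 100
Result: 0.4833 kg


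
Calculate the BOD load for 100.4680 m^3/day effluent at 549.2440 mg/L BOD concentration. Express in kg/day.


Formula: BOD_load = volume * conc / 1000
Substituting: BOD_load = 100.4680 * 549.2440 / 1000
Result: 55.1814 kg/day


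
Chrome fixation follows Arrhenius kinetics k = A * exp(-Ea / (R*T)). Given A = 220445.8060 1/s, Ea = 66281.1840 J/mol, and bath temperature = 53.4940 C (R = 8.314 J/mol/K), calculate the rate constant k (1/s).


T_K = T_C + 273.15 = 53.4940 + 273.15 = 326.6440 K
exponent = -Ea / (R * T_K) = -66281.1840 / (8.314 * 326.6440) = -24.4065
k = A * exp(exponent) = 220445.8060 * exp(-24.4065) = 5.5423e-06 1/s


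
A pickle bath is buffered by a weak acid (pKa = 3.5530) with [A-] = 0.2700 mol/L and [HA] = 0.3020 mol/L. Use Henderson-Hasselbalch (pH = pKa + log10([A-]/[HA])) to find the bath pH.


ratio = [A-] / [HA] = 0.2700 / 0.3020 = 0.8940
log10(ratio) = -0.0486432
pH = pKa + log10(ratio) = 3.5530 - 0.0486432 = 3.5044


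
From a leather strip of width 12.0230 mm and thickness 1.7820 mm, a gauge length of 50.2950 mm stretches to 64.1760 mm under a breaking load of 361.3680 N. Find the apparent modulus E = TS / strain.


TS = F / (w * t) = 361.3680 / (12.0230 * 1.7820) = 16.8667 N/mm^2
strain = (Lf - L0) / L0 = (64.1760 - 50.2950) / 50.2950 = 0.2760
E = TS / strain = 16.8667 / 0.2760 = 61.1129 N/mm^2


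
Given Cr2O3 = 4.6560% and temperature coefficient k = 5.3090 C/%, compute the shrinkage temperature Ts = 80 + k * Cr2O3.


Formula: Ts = 80 + k * Cr2O3
Substituting: Ts = 80 + 5.3090 * 4.6560
Result: 104.7187 C


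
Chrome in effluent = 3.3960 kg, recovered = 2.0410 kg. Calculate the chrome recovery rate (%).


Formula: Recovery = recovered / input * 100
Substituting: Recovery = 2.0410 / 3.3960 * 100
Result: 60.1001 %


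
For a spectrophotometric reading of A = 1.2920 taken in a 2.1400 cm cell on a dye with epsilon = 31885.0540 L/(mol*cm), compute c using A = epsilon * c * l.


Formula: c = A / (epsilon * l)
Substituting: c = 1.2920 / (31885.0540 * 2.1400)
Result: 1.8935e-05 mol/L


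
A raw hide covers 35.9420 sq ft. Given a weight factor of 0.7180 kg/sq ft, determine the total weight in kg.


Formula: Weight = area * weight_per_sqft
Substituting: Weight = 35.9420 * 0.7180
Result: 25.8064 kg


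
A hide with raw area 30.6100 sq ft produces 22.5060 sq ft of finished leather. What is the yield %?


Formula: Yield = finished / raw * 100
Substituting: Yield = 22.5060 / 30.6100 * 100
Result: 73.5250 %


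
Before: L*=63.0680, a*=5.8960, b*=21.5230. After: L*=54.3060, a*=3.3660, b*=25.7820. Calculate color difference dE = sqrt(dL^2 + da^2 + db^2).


dL = -8.7620, da = -2.5300, db = 4.2590
dE = sqrt((-8.7620)^2 + (-2.5300)^2 + 4.2590^2) = 10.0654


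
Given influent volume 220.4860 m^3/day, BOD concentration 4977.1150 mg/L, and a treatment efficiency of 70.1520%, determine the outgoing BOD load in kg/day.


Load_in = volume * conc / 1000 = 220.4860 * 4977.1150 / 1000 = 1097.3842 kg/day
Removed = Load_in * eff / 100 = 1097.3842 * 70.1520 / 100 = 769.8369 kg/day
Load_out = Load_in - Removed = 1097.3842 - 769.8369 = 327.5472 kg/day


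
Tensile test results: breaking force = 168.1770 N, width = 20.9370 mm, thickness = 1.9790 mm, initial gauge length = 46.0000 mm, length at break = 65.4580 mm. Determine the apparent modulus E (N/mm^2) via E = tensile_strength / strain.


TS = F / (w * t) = 168.1770 / (20.9370 * 1.9790) = 4.0589 N/mm^2
strain = (Lf - L0) / L0 = (65.4580 - 46.0000) / 46.0000 = 0.4230
E = TS / strain = 4.0589 / 0.4230 = 9.5955 N/mm^2


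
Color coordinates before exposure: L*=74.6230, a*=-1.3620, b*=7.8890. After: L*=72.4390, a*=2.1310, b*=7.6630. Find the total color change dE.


dL = -2.1840, da = 3.4930, db = -0.2260
dE = sqrt((-2.1840)^2 + 3.4930^2 + (-0.2260)^2) = 4.1258


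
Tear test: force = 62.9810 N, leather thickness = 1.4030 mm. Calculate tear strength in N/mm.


Formula: Tear strength = force / thickness
Substituting: Tear strength = 62.9810 / 1.4030
Result: 44.8902 N/mm


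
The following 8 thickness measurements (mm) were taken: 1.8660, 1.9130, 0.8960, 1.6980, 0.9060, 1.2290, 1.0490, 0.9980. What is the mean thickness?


Formula: Average = sum / n
Substituting: Average = 10.5550 / 8
Result: 1.3194 mm


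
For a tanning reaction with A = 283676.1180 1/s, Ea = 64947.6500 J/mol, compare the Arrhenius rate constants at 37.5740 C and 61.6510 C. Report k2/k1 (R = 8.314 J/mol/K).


T1 = 37.5740 + 273.15 = 310.7240 K; T2 = 61.6510 + 273.15 = 334.8010 K
k1 = A * exp(-Ea/(R*T1)) = 283676.1180 * exp(-64947.6500/(8.314*310.7240)) = 3.4223e-06 1/s
k2 = A * exp(-Ea/(R*T2)) = 283676.1180 * exp(-64947.6500/(8.314*334.8010)) = 2.0870e-05 1/s
k2/k1 = 2.0870e-05 / 3.4223e-06 = 6.0981


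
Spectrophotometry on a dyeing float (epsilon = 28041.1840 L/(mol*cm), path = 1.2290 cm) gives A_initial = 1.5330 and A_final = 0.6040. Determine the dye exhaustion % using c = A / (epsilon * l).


c_initial = A_i / (epsilon * l) = 1.5330 / (28041.1840 * 1.2290) = 4.4483e-05 mol/L
c_final = A_f / (epsilon * l) = 0.6040 / (28041.1840 * 1.2290) = 1.7526e-05 mol/L
Exhaustion = (c_initial - c_final) / c_initial * 100 = (4.4483e-05 - 1.7526e-05) / 4.4483e-05 * 100 = 60.6001 %


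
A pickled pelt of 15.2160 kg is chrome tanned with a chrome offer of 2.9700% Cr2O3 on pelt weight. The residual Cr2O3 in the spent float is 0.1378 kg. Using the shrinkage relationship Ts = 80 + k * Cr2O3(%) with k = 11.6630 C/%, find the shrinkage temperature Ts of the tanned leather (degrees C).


Offered = pelt * offer_pct / 100 = 15.2160 * 2.9700 / 100 = 0.4519 kg
Uptake = offered - residual = 0.4519 - 0.1378 = 0.3141 kg
Cr2O3% on pelt = uptake / pelt * 100 = 0.3141 / 15.2160 * 100 = 2.0644 %
Ts = 80 + k * Cr2O3% = 80 + 11.6630 * 2.0644 = 104.0768 C


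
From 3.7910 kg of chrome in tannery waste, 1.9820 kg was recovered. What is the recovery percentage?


Formula: Recovery = recovered / input * 100
Substituting: Recovery = 1.9820 / 3.7910 * 100
Result: 52.2817 %


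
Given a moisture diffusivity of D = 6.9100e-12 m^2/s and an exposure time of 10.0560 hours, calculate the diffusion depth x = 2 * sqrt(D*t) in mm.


t = 10.0560 hr * 3600 = 36201.6000 s
D * t = 6.9100e-12 * 36201.6000 = 2.5015e-07
x = 2 * sqrt(D*t) = 2 * sqrt(2.5015e-07) = 0.00100031 m = 1.0003 mm


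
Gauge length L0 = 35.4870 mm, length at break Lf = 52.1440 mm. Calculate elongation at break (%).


Formula: Elongation = (Lf - L0) / L0 * 100
Substituting: Elongation = (52.1440 - 35.4870) / 35.4870 * 100
Result: 46.9383 %


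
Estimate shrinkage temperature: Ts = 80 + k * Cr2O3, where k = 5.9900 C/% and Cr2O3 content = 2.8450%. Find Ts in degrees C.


Formula: Ts = 80 + k * Cr2O3
Substituting: Ts = 80 + 5.9900 * 2.8450
Result: 97.0416 C


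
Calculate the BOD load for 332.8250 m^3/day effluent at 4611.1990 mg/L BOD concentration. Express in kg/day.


Formula: BOD_load = volume * conc / 1000
Substituting: BOD_load = 332.8250 * 4611.1990 / 1000
Result: 1534.7223 kg/day


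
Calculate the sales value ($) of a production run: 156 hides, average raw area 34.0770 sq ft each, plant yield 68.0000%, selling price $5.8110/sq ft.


Raw_total = N * avg_area = 156 * 34.0770 = 5316.0120 sq ft
Finished = Raw_total * yield / 100 = 5316.0120 * 68.0000 / 100 = 3614.8882 sq ft
Value = Finished * price = 3614.8882 * 5.8110 = 21006.1151 $


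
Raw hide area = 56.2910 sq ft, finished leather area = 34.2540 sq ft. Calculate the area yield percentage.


Formula: Yield = finished / raw * 100
Substituting: Yield = 34.2540 / 56.2910 * 100
Result: 60.8516 %


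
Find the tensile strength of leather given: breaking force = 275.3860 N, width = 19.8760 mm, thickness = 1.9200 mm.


Formula: TS = force / (width * thickness)
Substituting: TS = 275.3860 / (19.8760 * 1.9200)
Result: 7.2163 N/mm^2


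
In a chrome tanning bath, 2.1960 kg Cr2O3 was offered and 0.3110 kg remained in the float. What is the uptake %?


Formula: Uptake = (offered - residual) / offered * 100
Substituting: Uptake = (2.1960 - 0.3110) / 2.1960 * 100
Result: 85.8379 %


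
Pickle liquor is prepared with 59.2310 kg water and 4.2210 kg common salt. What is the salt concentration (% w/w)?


Formula: Conc = salt / (water + salt) * 100
Substituting: Conc = 4.2210 / (59.2310 + 4.2210) * 100
Result: 6.6523 %


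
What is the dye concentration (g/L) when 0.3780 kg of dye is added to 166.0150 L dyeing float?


Formula: Conc = dye_mass(kg) / volume(L) * 1000
Substituting: Conc = 0.3780 / 166.0150 * 1000
Result: 2.2769 g/L


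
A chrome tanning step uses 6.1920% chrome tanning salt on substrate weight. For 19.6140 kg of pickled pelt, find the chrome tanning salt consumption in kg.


Formula: Chrome = substrate * pct / 100
Substituting: Chrome = 19.6140 * 6.1920 / 100
Result: 1.2145 kg


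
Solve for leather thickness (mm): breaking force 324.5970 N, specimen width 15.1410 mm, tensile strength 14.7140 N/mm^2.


Formula: t = F / (TS * w)
Substituting: t = 324.5970 / (14.7140 * 15.1410)
Result: 1.4570 mm


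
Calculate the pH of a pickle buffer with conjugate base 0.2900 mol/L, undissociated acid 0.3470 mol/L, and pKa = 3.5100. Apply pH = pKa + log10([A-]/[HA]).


ratio = [A-] / [HA] = 0.2900 / 0.3470 = 0.8357
log10(ratio) = -0.0779315
pH = pKa + log10(ratio) = 3.5100 - 0.0779315 = 3.4321


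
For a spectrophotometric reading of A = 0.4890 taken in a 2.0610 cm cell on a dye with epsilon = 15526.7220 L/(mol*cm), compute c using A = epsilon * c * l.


Formula: c = A / (epsilon * l)
Substituting: c = 0.4890 / (15526.7220 * 2.0610)
Result: 1.5281e-05 mol/L


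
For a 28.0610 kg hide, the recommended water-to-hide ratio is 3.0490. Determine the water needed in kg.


Formula: Water = hide_weight * ratio
Substituting: Water = 28.0610 * 3.0490
Result: 85.5580 kg


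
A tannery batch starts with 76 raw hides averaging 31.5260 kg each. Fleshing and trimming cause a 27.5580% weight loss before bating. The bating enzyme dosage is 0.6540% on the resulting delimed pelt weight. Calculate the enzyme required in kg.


Total_raw = N * avg_wt = 76 * 31.5260 = 2395.9760 kg
Substrate = Total_raw * (1 - loss/100) = 2395.9760 * (1 - 27.5580/100) = 1735.6929 kg
Enzyme = Substrate * pct / 100 = 1735.6929 * 0.6540 / 100 = 11.3514 kg


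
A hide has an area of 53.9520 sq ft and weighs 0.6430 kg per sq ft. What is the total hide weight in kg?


Formula: Weight = area * weight_per_sqft
Substituting: Weight = 53.9520 * 0.6430
Result: 34.6911 kg


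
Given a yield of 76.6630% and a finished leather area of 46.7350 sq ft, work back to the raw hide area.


Formula: raw = finished * 100 / yield
Substituting: raw = 46.7350 * 100 / 76.6630
Result: 60.9616 sq ft


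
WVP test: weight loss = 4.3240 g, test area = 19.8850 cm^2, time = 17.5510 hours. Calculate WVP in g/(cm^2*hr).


Formula: WVP = loss / (area * time)
Substituting: WVP = 4.3240 / (19.8850 * 17.5510)
Result: 0.0123896 g/(cm^2*hr)


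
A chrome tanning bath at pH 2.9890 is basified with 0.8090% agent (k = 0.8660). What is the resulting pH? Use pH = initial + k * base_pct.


Formula: pH_final = pH_initial + k * base_pct
Substituting: pH_final = 2.9890 + 0.8660 * 0.8090
Result: 3.6896


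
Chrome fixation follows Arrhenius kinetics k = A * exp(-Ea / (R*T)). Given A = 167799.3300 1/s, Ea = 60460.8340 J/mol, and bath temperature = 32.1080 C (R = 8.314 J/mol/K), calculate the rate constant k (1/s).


T_K = T_C + 273.15 = 32.1080 + 273.15 = 305.2580 K
exponent = -Ea / (R * T_K) = -60460.8340 / (8.314 * 305.2580) = -23.8230
k = A * exp(exponent) = 167799.3300 * exp(-23.8230) = 7.5610e-06 1/s


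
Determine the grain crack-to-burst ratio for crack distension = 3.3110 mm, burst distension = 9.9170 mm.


Formula: Ratio = crack / burst
Substituting: Ratio = 3.3110 / 9.9170
Result: 0.3339


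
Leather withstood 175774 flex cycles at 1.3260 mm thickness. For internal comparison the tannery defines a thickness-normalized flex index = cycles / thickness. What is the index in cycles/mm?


Formula: Index = cycles / thickness
Substituting: Index = 175774 / 1.3260
Result: 132559.5777 cycles/mm


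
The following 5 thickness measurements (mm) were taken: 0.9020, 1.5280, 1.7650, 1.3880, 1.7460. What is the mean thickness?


Formula: Average = sum / n
Substituting: Average = 7.3290 / 5
Result: 1.4658 mm


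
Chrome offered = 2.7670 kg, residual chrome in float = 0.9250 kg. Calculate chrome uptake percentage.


Formula: Uptake = (offered - residual) / offered * 100
Substituting: Uptake = (2.7670 - 0.9250) / 2.7670 * 100
Result: 66.5703 %


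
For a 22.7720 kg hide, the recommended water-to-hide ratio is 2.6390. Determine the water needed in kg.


Formula: Water = hide_weight * ratio
Substituting: Water = 22.7720 * 2.6390
Result: 60.0953 kg


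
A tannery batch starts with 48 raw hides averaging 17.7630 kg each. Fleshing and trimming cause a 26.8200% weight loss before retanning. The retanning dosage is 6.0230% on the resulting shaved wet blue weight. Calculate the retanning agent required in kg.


Total_raw = N * avg_wt = 48 * 17.7630 = 852.6240 kg
Substrate = Total_raw * (1 - loss/100) = 852.6240 * (1 - 26.8200/100) = 623.9502 kg
Retan = Substrate * pct / 100 = 623.9502 * 6.0230 / 100 = 37.5805 kg


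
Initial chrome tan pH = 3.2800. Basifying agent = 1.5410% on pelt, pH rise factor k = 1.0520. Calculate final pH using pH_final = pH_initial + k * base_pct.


Formula: pH_final = pH_initial + k * base_pct
Substituting: pH_final = 3.2800 + 1.0520 * 1.5410
Result: 4.9011


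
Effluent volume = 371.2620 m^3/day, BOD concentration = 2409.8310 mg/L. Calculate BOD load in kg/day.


Formula: BOD_load = volume * conc / 1000
Substituting: BOD_load = 371.2620 * 2409.8310 / 1000
Result: 894.6787 kg/day


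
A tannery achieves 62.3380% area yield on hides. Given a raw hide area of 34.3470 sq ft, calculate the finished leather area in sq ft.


Formula: finished = raw * yield / 100
Substituting: finished = 34.3470 * 62.3380 / 100
Result: 21.4112 sq ft


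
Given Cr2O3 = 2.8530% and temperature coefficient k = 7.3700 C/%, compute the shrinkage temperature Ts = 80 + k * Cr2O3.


Formula: Ts = 80 + k * Cr2O3
Substituting: Ts = 80 + 7.3700 * 2.8530
Result: 101.0266 C


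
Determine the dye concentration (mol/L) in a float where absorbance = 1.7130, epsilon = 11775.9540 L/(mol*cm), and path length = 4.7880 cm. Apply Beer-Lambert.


Formula: c = A / (epsilon * l)
Substituting: c = 1.7130 / (11775.9540 * 4.7880)
Result: 3.0381e-05 mol/L


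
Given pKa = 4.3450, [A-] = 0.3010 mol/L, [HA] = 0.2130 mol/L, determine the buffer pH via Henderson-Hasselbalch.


ratio = [A-] / [HA] = 0.3010 / 0.2130 = 1.4131
log10(ratio) = 0.1502
pH = pKa + log10(ratio) = 4.3450 + 0.1502 = 4.4952


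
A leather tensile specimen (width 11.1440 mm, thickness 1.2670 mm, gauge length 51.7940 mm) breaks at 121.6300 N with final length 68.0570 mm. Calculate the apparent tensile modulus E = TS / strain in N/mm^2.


TS = F / (w * t) = 121.6300 / (11.1440 * 1.2670) = 8.6144 N/mm^2
strain = (Lf - L0) / L0 = (68.0570 - 51.7940) / 51.7940 = 0.3140
E = TS / strain = 8.6144 / 0.3140 = 27.4348 N/mm^2


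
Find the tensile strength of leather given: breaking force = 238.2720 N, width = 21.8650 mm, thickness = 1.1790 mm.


Formula: TS = force / (width * thickness)
Substituting: TS = 238.2720 / (21.8650 * 1.1790)
Result: 9.2429 N/mm^2


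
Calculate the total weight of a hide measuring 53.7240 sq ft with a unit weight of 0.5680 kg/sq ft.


Formula: Weight = area * weight_per_sqft
Substituting: Weight = 53.7240 * 0.5680
Result: 30.5152 kg


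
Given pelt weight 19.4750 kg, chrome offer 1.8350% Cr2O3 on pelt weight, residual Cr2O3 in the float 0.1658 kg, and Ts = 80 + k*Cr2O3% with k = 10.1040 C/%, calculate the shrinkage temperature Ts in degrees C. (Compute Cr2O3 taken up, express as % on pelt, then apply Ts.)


Offered = pelt * offer_pct / 100 = 19.4750 * 1.8350 / 100 = 0.3574 kg
Uptake = offered - residual = 0.3574 - 0.1658 = 0.1916 kg
Cr2O3% on pelt = uptake / pelt * 100 = 0.1916 / 19.4750 * 100 = 0.9837 %
Ts = 80 + k * Cr2O3% = 80 + 10.1040 * 0.9837 = 89.9388 C


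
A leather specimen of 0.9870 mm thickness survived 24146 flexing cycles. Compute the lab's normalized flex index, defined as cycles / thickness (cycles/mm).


Formula: Index = cycles / thickness
Substituting: Index = 24146 / 0.9870
Result: 24464.0324 cycles/mm


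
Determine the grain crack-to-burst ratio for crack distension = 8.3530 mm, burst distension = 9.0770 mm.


Formula: Ratio = crack / burst
Substituting: Ratio = 8.3530 / 9.0770
Result: 0.9202


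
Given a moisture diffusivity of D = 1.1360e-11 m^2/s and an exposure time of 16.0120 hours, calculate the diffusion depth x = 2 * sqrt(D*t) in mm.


t = 16.0120 hr * 3600 = 57643.2000 s
D * t = 1.1360e-11 * 57643.2000 = 6.5483e-07
x = 2 * sqrt(D*t) = 2 * sqrt(6.5483e-07) = 0.00161843 m = 1.6184 mm
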